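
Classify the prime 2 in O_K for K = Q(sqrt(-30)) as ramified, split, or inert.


K = Q(sqrt(-30)). Since d mod 4 = 2, disc(K) = -120.
Check p | disc: -120 mod 2 = 0.
p divides disc, so p ramifies: (p) = P^2 with e=2, f=1, g=1.
Therefore p is ramified.

ramified


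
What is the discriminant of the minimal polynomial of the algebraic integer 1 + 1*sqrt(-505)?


The element 1 + 1*sqrt(-505) has minimal polynomial:
x^2 - 2*x + 506
Discriminant = (-2)^2 - 4*(506)
= 4 - 2024
= -2020

-2020


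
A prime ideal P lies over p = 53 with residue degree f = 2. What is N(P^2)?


N(P^a) = p^(a*f)
= 53^(2*2)
= 53^4
= 7890481

7890481


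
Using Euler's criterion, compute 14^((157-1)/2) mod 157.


p = 157 is prime and the exponent is (p-1)/2 = 78, so by Euler's criterion 14^78 = (14/157) = +1 or -1 mod 157.
Compute by square-and-multiply:
  78 = 64 + 8 + 4 + 2 (binary 1001110)
  Repeated squaring mod 157: 14^1 = 14, 14^2 = 39, 14^4 = 108, 14^8 = 46, 14^16 = 75, 14^32 = 130, 14^64 = 101
  14^78 = 14^64 * 14^8 * 14^4 * 14^2 = 101 * 46 * 108 * 39 mod 157
    101 * 46 = 4646 = 93 mod 157
    93 * 108 = 10044 = 153 mod 157
    153 * 39 = 5967 = 1 mod 157
  14^78 = 1 mod 157
Result 1: 14 is a quadratic residue mod 157.
14^78 mod 157 = 1

1


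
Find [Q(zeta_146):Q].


The degree equals Euler's totient phi(146).
146 = 2 * 73
phi(146) = 72

72


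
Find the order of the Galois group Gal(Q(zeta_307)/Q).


|Gal(Q(zeta_307)/Q)| = phi(307)
= 306

306


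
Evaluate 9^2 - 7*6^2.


x^2 - d*y^2
= 9^2 - 7*6^2
= 81 - 252
= -171

-171


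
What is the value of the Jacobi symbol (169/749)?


Compute (169/749) via quadratic reciprocity:
  reciprocity: (169/749) -> +(749/169)
  reduce: (73/169)
  reciprocity: (73/169) -> +(169/73)
  reduce: (23/73)
  reciprocity: (23/73) -> +(73/23)
  reduce: (4/23)
  pull out 2: (2/23) = +1  (since 23 mod 8 = 7)
  pull out 2: (2/23) = +1  (since 23 mod 8 = 7)
  (1/23) = 1
Product of signs = 1

1


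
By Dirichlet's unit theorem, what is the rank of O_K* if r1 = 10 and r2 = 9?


By Dirichlet's unit theorem:
rank = r1 + r2 - 1
= 10 + 9 - 1
= 18

18


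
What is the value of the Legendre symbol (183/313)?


p = 313 is prime, so compute (183/313) with the reciprocity algorithm (Jacobi-symbol steps: pull out 2s via (2/n), flip via reciprocity, reduce):
  reciprocity: (183/313) -> +(313/183)
  reduce: (130/183)
  pull out 2: (2/183) = +1  (since 183 mod 8 = 7)
  reciprocity: (65/183) -> +(183/65)
  reduce: (53/65)
  reciprocity: (53/65) -> +(65/53)
  reduce: (12/53)
  pull out 2: (2/53) = -1  (since 53 mod 8 = 5)
  pull out 2: (2/53) = -1  (since 53 mod 8 = 5)
  reciprocity: (3/53) -> +(53/3)
  reduce: (2/3)
  pull out 2: (2/3) = -1  (since 3 mod 8 = 3)
  (1/3) = 1
Product of signs = -1
(183/313) = -1

-1


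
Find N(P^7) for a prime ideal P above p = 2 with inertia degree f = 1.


N(P^a) = p^(a*f)
= 2^(7*1)
= 2^7
= 128

128


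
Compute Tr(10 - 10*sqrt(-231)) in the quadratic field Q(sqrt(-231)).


Tr(a + b*sqrt(d)) = (a + b*sqrt(d)) + (a - b*sqrt(d)) = 2a
= 2 * (10)
= 20

20


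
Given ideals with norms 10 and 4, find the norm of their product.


N(IJ) = N(I) * N(J)
= 10 * 4
= 40

40


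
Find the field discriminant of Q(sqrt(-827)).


For K = Q(sqrt(d)) with d squarefree: disc(K) = d if d = 1 mod 4, and disc(K) = 4d if d = 2 or 3 mod 4.
Here d = -827, and d mod 4 = 1.
d = 1 mod 4 (O_K = Z[(1+sqrt(d))/2]), so disc(K) = d = -827

-827


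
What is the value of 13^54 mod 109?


p = 109 is prime and the exponent is (p-1)/2 = 54, so by Euler's criterion 13^54 = (13/109) = +1 or -1 mod 109.
Compute by square-and-multiply:
  54 = 32 + 16 + 4 + 2 (binary 110110)
  Repeated squaring mod 109: 13^1 = 13, 13^2 = 60, 13^4 = 3, 13^8 = 9, 13^16 = 81, 13^32 = 21
  13^54 = 13^32 * 13^16 * 13^4 * 13^2 = 21 * 81 * 3 * 60 mod 109
    21 * 81 = 1701 = 66 mod 109
    66 * 3 = 198 = 89 mod 109
    89 * 60 = 5340 = 108 mod 109
  13^54 = 108 mod 109
Result 108 = p - 1 = -1 mod 109: 13 is a quadratic non-residue mod 109. As a residue in [0, p-1] the value is 108.
13^54 mod 109 = 108

108


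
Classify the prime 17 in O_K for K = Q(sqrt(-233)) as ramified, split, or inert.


K = Q(sqrt(-233)). Since d mod 4 = 3, disc(K) = -932.
Check p | disc: -932 mod 17 = 3.
p does not divide disc. Compute Legendre symbol (d/p):
5^((17-1)/2) mod 17 = -1
(d/p) = -1, so p is inert: (p) stays prime with e=1, f=2, g=1.
Therefore p is inert.

inert


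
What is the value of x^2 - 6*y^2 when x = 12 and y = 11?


x^2 - d*y^2
= 12^2 - 6*11^2
= 144 - 726
= -582

-582


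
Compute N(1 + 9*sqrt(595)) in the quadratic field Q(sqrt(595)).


N(a + b*sqrt(d)) = a^2 - d*b^2
= (1)^2 - (595)*(9)^2
= 1 - 48195
= -48194

-48194


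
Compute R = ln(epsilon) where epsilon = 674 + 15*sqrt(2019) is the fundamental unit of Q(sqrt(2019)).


epsilon = 674 + 15*sqrt(2019)
= 1347.9993
R = ln(1347.9993)
= 7.2064

7.2064


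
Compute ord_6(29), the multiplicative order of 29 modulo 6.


We want ord_6(29), the smallest k >= 1 with 29^k = 1 mod 6.
n = 6 = 2 * 3, phi(6) = 2; the order divides phi(n).
Divisors of 2: 1, 2
Repeated squaring mod 6: 29^1 = 5, 29^2 = 1
Test divisors in increasing order:
  k=1: 29^1 = 5 mod 6
  k=2: 29^2 = 1 mod 6  <- first divisor giving 1
Order = 2

2


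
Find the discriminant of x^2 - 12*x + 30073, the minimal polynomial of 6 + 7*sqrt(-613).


The element 6 + 7*sqrt(-613) has minimal polynomial:
x^2 - 12*x + 30073
Discriminant = (-12)^2 - 4*(30073)
= 144 - 120292
= -120148

-120148


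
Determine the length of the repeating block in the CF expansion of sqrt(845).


Run the CF algorithm for sqrt(845).
a_0 = floor(sqrt(845)) = 29; set m_0=0, q_0=1.
Recurrence: m' = q*a - m,  q' = (d - m'^2)/q,  a' = floor((a_0 + m')/q').
  step 1: m=29, q=4, a=14
  step 2: m=27, q=29, a=1
  step 3: m=2, q=29, a=1
  step 4: m=27, q=4, a=14
  step 5: m=29, q=1, a=58
a_5 = 2*a_0 = 58, so the period closes here.
sqrt(845) = [29; 14, 1, 1, 14, 58]
Period length = 5

5


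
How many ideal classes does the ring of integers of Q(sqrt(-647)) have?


K = Q(sqrt(-647)). d mod 4 = 1, so D = disc(K) = d = -647
h(K) equals the number of primitive reduced positive-definite forms (a, b, c) = a*x^2 + b*x*y + c*y^2 with b^2 - 4ac = D,
where reduced means |b| <= a <= c, with b >= 0 whenever |b| = a or a = c, and primitive means gcd(a, b, c) = 1.
Reduced forces 3a^2 <= |D| = 647, so 1 <= a <= 14; b must have the parity of D, and c = (b^2 - D)/(4a) must be an integer >= a.
Enumerate a = 1..14, b in [-a, a]:
  a=1: (1, 1, 162)  [1]
  a=2: (2, -1, 81), (2, 1, 81)  [2]
  a=3: (3, -1, 54), (3, 1, 54)  [2]
  a=4: (4, -3, 41), (4, 3, 41)  [2]
  a=5: none
  a=6: (6, -5, 28), (6, -1, 27), (6, 1, 27), (6, 5, 28)  [4]
  a=7: (7, -5, 24), (7, 5, 24)  [2]
  a=8: (8, -5, 21), (8, 5, 21)  [2]
  a=9: (9, -1, 18), (9, 1, 18)  [2]
  a=10..11: none
  a=12: (12, -11, 16), (12, -5, 14), (12, 5, 14), (12, 11, 16)  [4]
  a=13: (13, -9, 14), (13, 9, 14)  [2]
  a=14: none
Total reduced forms: 1 + 2 + 2 + 2 + 4 + 2 + 2 + 2 + 4 + 2 = 23
h = 23

23


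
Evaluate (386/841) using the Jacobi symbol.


Compute (386/841) via quadratic reciprocity:
  pull out 2: (2/841) = +1  (since 841 mod 8 = 1)
  reciprocity: (193/841) -> +(841/193)
  reduce: (69/193)
  reciprocity: (69/193) -> +(193/69)
  reduce: (55/69)
  reciprocity: (55/69) -> +(69/55)
  reduce: (14/55)
  pull out 2: (2/55) = +1  (since 55 mod 8 = 7)
  reciprocity: (7/55) -> -(55/7)
  reduce: (6/7)
  pull out 2: (2/7) = +1  (since 7 mod 8 = 7)
  reciprocity: (3/7) -> -(7/3)
  reduce: (1/3)
  (1/3) = 1
Product of signs = 1

1


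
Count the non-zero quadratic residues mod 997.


For prime p, the number of non-zero quadratic residues is (p-1)/2.
= (997-1)/2
= 498

498


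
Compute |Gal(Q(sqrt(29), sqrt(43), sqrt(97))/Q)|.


The 3 square roots of distinct primes are multiplicatively independent over Q,
so [K:Q] = 2^3 and Gal(K/Q) is isomorphic to (Z/2Z)^3.
|Gal| = 2^3 = 8

8


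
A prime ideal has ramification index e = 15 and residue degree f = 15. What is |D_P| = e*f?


|D_P| = e * f
= 15 * 15
= 225

225


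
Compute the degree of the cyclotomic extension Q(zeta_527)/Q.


The degree equals Euler's totient phi(527).
527 = 17 * 31
phi(527) = 480

480


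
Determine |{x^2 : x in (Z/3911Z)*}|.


For prime p, the number of non-zero quadratic residues is (p-1)/2.
= (3911-1)/2
= 1955

1955


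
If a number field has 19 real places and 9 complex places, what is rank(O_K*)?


By Dirichlet's unit theorem:
rank = r1 + r2 - 1
= 19 + 9 - 1
= 27

27


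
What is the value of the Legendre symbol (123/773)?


p = 773 is prime, so compute (123/773) with the reciprocity algorithm (Jacobi-symbol steps: pull out 2s via (2/n), flip via reciprocity, reduce):
  reciprocity: (123/773) -> +(773/123)
  reduce: (35/123)
  reciprocity: (35/123) -> -(123/35)
  reduce: (18/35)
  pull out 2: (2/35) = -1  (since 35 mod 8 = 3)
  reciprocity: (9/35) -> +(35/9)
  reduce: (8/9)
  pull out 2: (2/9) = +1  (since 9 mod 8 = 1)
  pull out 2: (2/9) = +1  (since 9 mod 8 = 1)
  pull out 2: (2/9) = +1  (since 9 mod 8 = 1)
  (1/9) = 1
Product of signs = 1
(123/773) = 1

1


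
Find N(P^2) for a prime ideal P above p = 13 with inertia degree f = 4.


N(P^a) = p^(a*f)
= 13^(2*4)
= 13^8
= 815730721

815730721


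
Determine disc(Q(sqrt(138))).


For K = Q(sqrt(d)) with d squarefree: disc(K) = d if d = 1 mod 4, and disc(K) = 4d if d = 2 or 3 mod 4.
Here d = 138, and d mod 4 = 2.
d = 2 mod 4, not 1 (O_K = Z[sqrt(d)]), so disc(K) = 4d = 4 * (138) = 552

552


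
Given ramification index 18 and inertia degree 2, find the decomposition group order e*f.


|D_P| = e * f
= 18 * 2
= 36

36


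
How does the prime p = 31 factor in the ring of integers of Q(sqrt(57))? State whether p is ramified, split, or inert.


K = Q(sqrt(57)). Since d mod 4 = 1, disc(K) = 57.
Check p | disc: 57 mod 31 = 26.
p does not divide disc. Compute Legendre symbol (d/p):
26^((31-1)/2) mod 31 = -1
(d/p) = -1, so p is inert: (p) stays prime with e=1, f=2, g=1.
Therefore p is inert.

inert


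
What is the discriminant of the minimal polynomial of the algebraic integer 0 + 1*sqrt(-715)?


The element 0 + 1*sqrt(-715) has minimal polynomial:
x^2 + 0*x + 715
Discriminant = (0)^2 - 4*(715)
= 0 - 2860
= -2860

-2860


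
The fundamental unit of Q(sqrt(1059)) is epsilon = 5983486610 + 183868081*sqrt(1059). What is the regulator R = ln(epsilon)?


epsilon = 5983486610 + 183868081*sqrt(1059)
= 1.1967e+10
R = ln(1.1967e+10)
= 23.2054

23.2054


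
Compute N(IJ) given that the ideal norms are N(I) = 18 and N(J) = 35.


N(IJ) = N(I) * N(J)
= 18 * 35
= 630

630


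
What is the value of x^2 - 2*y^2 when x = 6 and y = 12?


x^2 - d*y^2
= 6^2 - 2*12^2
= 36 - 288
= -252

-252


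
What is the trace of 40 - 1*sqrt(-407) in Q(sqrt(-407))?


Tr(a + b*sqrt(d)) = (a + b*sqrt(d)) + (a - b*sqrt(d)) = 2a
= 2 * (40)
= 80

80


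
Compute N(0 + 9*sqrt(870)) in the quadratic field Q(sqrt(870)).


N(a + b*sqrt(d)) = a^2 - d*b^2
= (0)^2 - (870)*(9)^2
= 0 - 70470
= -70470

-70470


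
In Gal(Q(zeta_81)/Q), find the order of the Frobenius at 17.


The Frobenius at p in Gal(Q(zeta_n)/Q) = (Z/nZ)* is the class of p, so its order is ord_81(17), the smallest k >= 1 with 17^k = 1 mod 81.
n = 81 = 3^4, phi(81) = 54; the order divides phi(n).
Divisors of 54: 1, 2, 3, 6, 9, 18, 27, 54
Repeated squaring mod 81: 17^1 = 17, 17^2 = 46, 17^4 = 10, 17^8 = 19, 17^16 = 37, 17^32 = 73
Test divisors in increasing order:
  k=1: 17^1 = 17 mod 81
  k=2: 17^2 = 46 mod 81
  k=3: 17^3 = 46 * 17 = 53 mod 81
  k=6: 17^6 = 10 * 46 = 55 mod 81
  k=9: 17^9 = 19 * 17 = 80 mod 81
  k=18: 17^18 = 37 * 46 = 1 mod 81  <- first divisor giving 1
Order = 18

18


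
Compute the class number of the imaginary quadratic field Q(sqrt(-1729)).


K = Q(sqrt(-1729)). d mod 4 = 3, so D = disc(K) = 4d = -6916
h(K) equals the number of primitive reduced positive-definite forms (a, b, c) = a*x^2 + b*x*y + c*y^2 with b^2 - 4ac = D,
where reduced means |b| <= a <= c, with b >= 0 whenever |b| = a or a = c, and primitive means gcd(a, b, c) = 1.
Reduced forces 3a^2 <= |D| = 6916, so 1 <= a <= 48; b must have the parity of D, and c = (b^2 - D)/(4a) must be an integer >= a.
Enumerate a = 1..48, b in [-a, a]:
  a=1: (1, 0, 1729)  [1]
  a=2: (2, 2, 865)  [1]
  a=3..4: none
  a=5: (5, -2, 346), (5, 2, 346)  [2]
  a=6: none
  a=7: (7, 0, 247)  [1]
  a=8..9: none
  a=10: (10, -2, 173), (10, 2, 173)  [2]
  a=11: (11, -6, 158), (11, 6, 158)  [2]
  a=12: none
  a=13: (13, 0, 133)  [1]
  a=14: (14, 14, 127)  [1]
  a=15..18: none
  a=19: (19, 0, 91)  [1]
  a=20..21: none
  a=22: (22, -6, 79), (22, 6, 79)  [2]
  a=23..24: none
  a=25: (25, -22, 74), (25, 22, 74)  [2]
  a=26: (26, 26, 73)  [1]
  a=27..30: none
  a=31: (31, -20, 59), (31, 20, 59)  [2]
  a=32..34: none
  a=35: (35, -28, 55), (35, 28, 55)  [2]
  a=36: none
  a=37: (37, -22, 50), (37, 22, 50)  [2]
  a=38: (38, 38, 55)  [1]
  a=39..48: none
Total reduced forms: 1 + 1 + 2 + 1 + 2 + 2 + 1 + 1 + 1 + 2 + 2 + 1 + 2 + 2 + 2 + 1 = 24
h = 24

24


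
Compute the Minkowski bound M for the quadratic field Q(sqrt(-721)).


d = -721, d mod 4 = 3, so disc(K) = 4d = -2884; |disc(K)| = 2884
Imaginary quadratic field, so n = 2, s = r2 = 1, r1 = 0
M = (n!/n^n) * (4/pi)^s * sqrt(|disc(K)|) = (2!/2^2) * (4/pi)^1 * sqrt(2884)
= 0.5 * 1.273240 * 53.702886
= 34.1883

34.1883


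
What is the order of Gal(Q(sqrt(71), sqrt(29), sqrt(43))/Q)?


The 3 square roots of distinct primes are multiplicatively independent over Q,
so [K:Q] = 2^3 and Gal(K/Q) is isomorphic to (Z/2Z)^3.
|Gal| = 2^3 = 8

8


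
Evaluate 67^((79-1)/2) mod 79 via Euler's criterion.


p = 79 is prime and the exponent is (p-1)/2 = 39, so by Euler's criterion 67^39 = (67/79) = +1 or -1 mod 79.
Compute by square-and-multiply:
  39 = 32 + 4 + 2 + 1 (binary 100111)
  Repeated squaring mod 79: 67^1 = 67, 67^2 = 65, 67^4 = 38, 67^8 = 22, 67^16 = 10, 67^32 = 21
  67^39 = 67^32 * 67^4 * 67^2 * 67^1 = 21 * 38 * 65 * 67 mod 79
    21 * 38 = 798 = 8 mod 79
    8 * 65 = 520 = 46 mod 79
    46 * 67 = 3082 = 1 mod 79
  67^39 = 1 mod 79
Result 1: 67 is a quadratic residue mod 79.
67^39 mod 79 = 1

1


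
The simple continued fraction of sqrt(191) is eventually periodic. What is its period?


Run the CF algorithm for sqrt(191).
a_0 = floor(sqrt(191)) = 13; set m_0=0, q_0=1.
Recurrence: m' = q*a - m,  q' = (d - m'^2)/q,  a' = floor((a_0 + m')/q').
  step 1: m=13, q=22, a=1
  step 2: m=9, q=5, a=4
  step 3: m=11, q=14, a=1
  step 4: m=3, q=13, a=1
  step 5: m=10, q=7, a=3
  step 6: m=11, q=10, a=2
  step 7: m=9, q=11, a=2
  step 8: m=13, q=2, a=13
  step 9: m=13, q=11, a=2
  step 10: m=9, q=10, a=2
  step 11: m=11, q=7, a=3
  step 12: m=10, q=13, a=1
  step 13: m=3, q=14, a=1
  step 14: m=11, q=5, a=4
  step 15: m=9, q=22, a=1
  step 16: m=13, q=1, a=26
a_16 = 2*a_0 = 26, so the period closes here.
sqrt(191) = [13; 1, 4, 1, 1, 3, 2, 2, 13, 2, 2, 3, 1, 1, 4, 1, 26]
Period length = 16

16


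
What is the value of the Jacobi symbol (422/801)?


Compute (422/801) via quadratic reciprocity:
  pull out 2: (2/801) = +1  (since 801 mod 8 = 1)
  reciprocity: (211/801) -> +(801/211)
  reduce: (168/211)
  pull out 2: (2/211) = -1  (since 211 mod 8 = 3)
  pull out 2: (2/211) = -1  (since 211 mod 8 = 3)
  pull out 2: (2/211) = -1  (since 211 mod 8 = 3)
  reciprocity: (21/211) -> +(211/21)
  reduce: (1/21)
  (1/21) = 1
Product of signs = -1

-1


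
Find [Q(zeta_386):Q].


The degree equals Euler's totient phi(386).
386 = 2 * 193
phi(386) = 192

192


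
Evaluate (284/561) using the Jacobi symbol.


Compute (284/561) via quadratic reciprocity:
  pull out 2: (2/561) = +1  (since 561 mod 8 = 1)
  pull out 2: (2/561) = +1  (since 561 mod 8 = 1)
  reciprocity: (71/561) -> +(561/71)
  reduce: (64/71)
  pull out 2: (2/71) = +1  (since 71 mod 8 = 7)
  pull out 2: (2/71) = +1  (since 71 mod 8 = 7)
  pull out 2: (2/71) = +1  (since 71 mod 8 = 7)
  pull out 2: (2/71) = +1  (since 71 mod 8 = 7)
  pull out 2: (2/71) = +1  (since 71 mod 8 = 7)
  pull out 2: (2/71) = +1  (since 71 mod 8 = 7)
  (1/71) = 1
Product of signs = 1

1


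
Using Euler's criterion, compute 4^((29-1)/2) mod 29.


p = 29 is prime and the exponent is (p-1)/2 = 14, so by Euler's criterion 4^14 = (4/29) = +1 or -1 mod 29.
Compute by square-and-multiply:
  14 = 8 + 4 + 2 (binary 1110)
  Repeated squaring mod 29: 4^1 = 4, 4^2 = 16, 4^4 = 24, 4^8 = 25
  4^14 = 4^8 * 4^4 * 4^2 = 25 * 24 * 16 mod 29
    25 * 24 = 600 = 20 mod 29
    20 * 16 = 320 = 1 mod 29
  4^14 = 1 mod 29
Result 1: 4 is a quadratic residue mod 29.
4^14 mod 29 = 1

1


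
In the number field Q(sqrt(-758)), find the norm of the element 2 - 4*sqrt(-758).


N(a + b*sqrt(d)) = a^2 - d*b^2
= (2)^2 - (-758)*(-4)^2
= 4 + 12128
= 12132

12132


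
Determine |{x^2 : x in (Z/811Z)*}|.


For prime p, the number of non-zero quadratic residues is (p-1)/2.
= (811-1)/2
= 405

405


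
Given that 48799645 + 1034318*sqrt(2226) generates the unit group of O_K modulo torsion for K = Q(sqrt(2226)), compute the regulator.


epsilon = 48799645 + 1034318*sqrt(2226)
= 9.7599e+07
R = ln(9.7599e+07)
= 18.3964

18.3964


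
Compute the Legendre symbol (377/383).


p = 383 is prime, so compute (377/383) with the reciprocity algorithm (Jacobi-symbol steps: pull out 2s via (2/n), flip via reciprocity, reduce):
  reciprocity: (377/383) -> +(383/377)
  reduce: (6/377)
  pull out 2: (2/377) = +1  (since 377 mod 8 = 1)
  reciprocity: (3/377) -> +(377/3)
  reduce: (2/3)
  pull out 2: (2/3) = -1  (since 3 mod 8 = 3)
  (1/3) = 1
Product of signs = -1
(377/383) = -1

-1


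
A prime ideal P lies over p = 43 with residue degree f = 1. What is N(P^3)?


N(P^a) = p^(a*f)
= 43^(3*1)
= 43^3
= 79507

79507


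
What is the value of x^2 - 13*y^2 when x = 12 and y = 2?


x^2 - d*y^2
= 12^2 - 13*2^2
= 144 - 52
= 92

92


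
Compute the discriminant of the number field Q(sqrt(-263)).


For K = Q(sqrt(d)) with d squarefree: disc(K) = d if d = 1 mod 4, and disc(K) = 4d if d = 2 or 3 mod 4.
Here d = -263, and d mod 4 = 1.
d = 1 mod 4 (O_K = Z[(1+sqrt(d))/2]), so disc(K) = d = -263

-263


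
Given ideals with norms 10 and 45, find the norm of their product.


N(IJ) = N(I) * N(J)
= 10 * 45
= 450

450


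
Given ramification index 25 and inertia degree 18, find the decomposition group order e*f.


|D_P| = e * f
= 25 * 18
= 450

450


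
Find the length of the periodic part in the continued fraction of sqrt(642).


Run the CF algorithm for sqrt(642).
a_0 = floor(sqrt(642)) = 25; set m_0=0, q_0=1.
Recurrence: m' = q*a - m,  q' = (d - m'^2)/q,  a' = floor((a_0 + m')/q').
  step 1: m=25, q=17, a=2
  step 2: m=9, q=33, a=1
  step 3: m=24, q=2, a=24
  step 4: m=24, q=33, a=1
  step 5: m=9, q=17, a=2
  step 6: m=25, q=1, a=50
a_6 = 2*a_0 = 50, so the period closes here.
sqrt(642) = [25; 2, 1, 24, 1, 2, 50]
Period length = 6

6


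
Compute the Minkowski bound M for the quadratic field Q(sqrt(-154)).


d = -154, d mod 4 = 2, so disc(K) = 4d = -616; |disc(K)| = 616
Imaginary quadratic field, so n = 2, s = r2 = 1, r1 = 0
M = (n!/n^n) * (4/pi)^s * sqrt(|disc(K)|) = (2!/2^2) * (4/pi)^1 * sqrt(616)
= 0.5 * 1.273240 * 24.819347
= 15.8005

15.8005


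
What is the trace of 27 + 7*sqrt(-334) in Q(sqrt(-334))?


Tr(a + b*sqrt(d)) = (a + b*sqrt(d)) + (a - b*sqrt(d)) = 2a
= 2 * (27)
= 54

54


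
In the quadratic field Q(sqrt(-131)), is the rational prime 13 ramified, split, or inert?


K = Q(sqrt(-131)). Since d mod 4 = 1, disc(K) = -131.
Check p | disc: -131 mod 13 = 12.
p does not divide disc. Compute Legendre symbol (d/p):
12^((13-1)/2) mod 13 = 1
(d/p) = 1, so p splits: (p) = P*P' with e=1, f=1, g=2.
Therefore p is split.

split


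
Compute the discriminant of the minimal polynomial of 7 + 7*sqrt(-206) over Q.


The element 7 + 7*sqrt(-206) has minimal polynomial:
x^2 - 14*x + 10143
Discriminant = (-14)^2 - 4*(10143)
= 196 - 40572
= -40376

-40376


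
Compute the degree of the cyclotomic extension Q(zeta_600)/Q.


The degree equals Euler's totient phi(600).
600 = 2^3 * 3 * 5^2
phi(600) = 160

160


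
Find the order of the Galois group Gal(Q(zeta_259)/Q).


|Gal(Q(zeta_259)/Q)| = phi(259)
= 216

216


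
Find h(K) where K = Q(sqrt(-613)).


K = Q(sqrt(-613)). d mod 4 = 3, so D = disc(K) = 4d = -2452
h(K) equals the number of primitive reduced positive-definite forms (a, b, c) = a*x^2 + b*x*y + c*y^2 with b^2 - 4ac = D,
where reduced means |b| <= a <= c, with b >= 0 whenever |b| = a or a = c, and primitive means gcd(a, b, c) = 1.
Reduced forces 3a^2 <= |D| = 2452, so 1 <= a <= 28; b must have the parity of D, and c = (b^2 - D)/(4a) must be an integer >= a.
Enumerate a = 1..28, b in [-a, a]:
  a=1: (1, 0, 613)  [1]
  a=2: (2, 2, 307)  [1]
  a=3..10: none
  a=11: (11, -10, 58), (11, 10, 58)  [2]
  a=12..16: none
  a=17: (17, -8, 37), (17, 8, 37)  [2]
  a=18..21: none
  a=22: (22, -10, 29), (22, 10, 29)  [2]
  a=23: (23, -20, 31), (23, 20, 31)  [2]
  a=24..28: none
Total reduced forms: 1 + 1 + 2 + 2 + 2 + 2 = 10
h = 10

10


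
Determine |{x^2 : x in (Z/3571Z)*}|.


For prime p, the number of non-zero quadratic residues is (p-1)/2.
= (3571-1)/2
= 1785

1785


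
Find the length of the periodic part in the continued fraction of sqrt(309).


Run the CF algorithm for sqrt(309).
a_0 = floor(sqrt(309)) = 17; set m_0=0, q_0=1.
Recurrence: m' = q*a - m,  q' = (d - m'^2)/q,  a' = floor((a_0 + m')/q').
  step 1: m=17, q=20, a=1
  step 2: m=3, q=15, a=1
  step 3: m=12, q=11, a=2
  step 4: m=10, q=19, a=1
  step 5: m=9, q=12, a=2
  step 6: m=15, q=7, a=4
  step 7: m=13, q=20, a=1
  step 8: m=7, q=13, a=1
  step 9: m=6, q=21, a=1
  step 10: m=15, q=4, a=8
  step 11: m=17, q=5, a=6
  step 12: m=13, q=28, a=1
  step 13: m=15, q=3, a=10
  step 14: m=15, q=28, a=1
  step 15: m=13, q=5, a=6
  step 16: m=17, q=4, a=8
  step 17: m=15, q=21, a=1
  step 18: m=6, q=13, a=1
  step 19: m=7, q=20, a=1
  step 20: m=13, q=7, a=4
  step 21: m=15, q=12, a=2
  step 22: m=9, q=19, a=1
  step 23: m=10, q=11, a=2
  step 24: m=12, q=15, a=1
  step 25: m=3, q=20, a=1
  step 26: m=17, q=1, a=34
a_26 = 2*a_0 = 34, so the period closes here.
sqrt(309) = [17; 1, 1, 2, 1, 2, 4, 1, 1, 1, 8, 6, 1, 10, 1, 6, 8, 1, 1, 1, 4, 2, 1, 2, 1, 1, 34]
Period length = 26

26


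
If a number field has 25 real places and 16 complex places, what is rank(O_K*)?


By Dirichlet's unit theorem:
rank = r1 + r2 - 1
= 25 + 16 - 1
= 40

40


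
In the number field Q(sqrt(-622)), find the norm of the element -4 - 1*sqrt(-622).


N(a + b*sqrt(d)) = a^2 - d*b^2
= (-4)^2 - (-622)*(-1)^2
= 16 + 622
= 638

638


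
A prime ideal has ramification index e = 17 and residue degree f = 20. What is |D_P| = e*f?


|D_P| = e * f
= 17 * 20
= 340

340


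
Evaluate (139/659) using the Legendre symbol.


p = 659 is prime, so compute (139/659) with the reciprocity algorithm (Jacobi-symbol steps: pull out 2s via (2/n), flip via reciprocity, reduce):
  reciprocity: (139/659) -> -(659/139)
  reduce: (103/139)
  reciprocity: (103/139) -> -(139/103)
  reduce: (36/103)
  pull out 2: (2/103) = +1  (since 103 mod 8 = 7)
  pull out 2: (2/103) = +1  (since 103 mod 8 = 7)
  reciprocity: (9/103) -> +(103/9)
  reduce: (4/9)
  pull out 2: (2/9) = +1  (since 9 mod 8 = 1)
  pull out 2: (2/9) = +1  (since 9 mod 8 = 1)
  (1/9) = 1
Product of signs = 1
(139/659) = 1

1


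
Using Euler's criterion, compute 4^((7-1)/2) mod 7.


p = 7 is prime and the exponent is (p-1)/2 = 3, so by Euler's criterion 4^3 = (4/7) = +1 or -1 mod 7.
Compute by square-and-multiply:
  3 = 2 + 1 (binary 11)
  Repeated squaring mod 7: 4^1 = 4, 4^2 = 2
  4^3 = 4^2 * 4^1 = 2 * 4 mod 7
    2 * 4 = 8 = 1 mod 7
  4^3 = 1 mod 7
Result 1: 4 is a quadratic residue mod 7.
4^3 mod 7 = 1

1


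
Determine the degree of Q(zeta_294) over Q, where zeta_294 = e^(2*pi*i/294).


The degree equals Euler's totient phi(294).
294 = 2 * 3 * 7^2
phi(294) = 84

84


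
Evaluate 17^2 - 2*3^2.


x^2 - d*y^2
= 17^2 - 2*3^2
= 289 - 18
= 271

271


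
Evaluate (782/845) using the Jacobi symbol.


Compute (782/845) via quadratic reciprocity:
  pull out 2: (2/845) = -1  (since 845 mod 8 = 5)
  reciprocity: (391/845) -> +(845/391)
  reduce: (63/391)
  reciprocity: (63/391) -> -(391/63)
  reduce: (13/63)
  reciprocity: (13/63) -> +(63/13)
  reduce: (11/13)
  reciprocity: (11/13) -> +(13/11)
  reduce: (2/11)
  pull out 2: (2/11) = -1  (since 11 mod 8 = 3)
  (1/11) = 1
Product of signs = -1

-1


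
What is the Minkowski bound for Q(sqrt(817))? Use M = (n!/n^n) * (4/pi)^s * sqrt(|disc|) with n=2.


d = 817, d mod 4 = 1, so disc(K) = d = 817; |disc(K)| = 817
Real quadratic field, so n = 2, s = r2 = 0, r1 = 2
M = (n!/n^n) * (4/pi)^s * sqrt(|disc(K)|) = (2!/2^2) * (4/pi)^0 * sqrt(817)
= 0.5 * 1.000000 * 28.583212
= 14.2916

14.2916


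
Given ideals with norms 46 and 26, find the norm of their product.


N(IJ) = N(I) * N(J)
= 46 * 26
= 1196

1196


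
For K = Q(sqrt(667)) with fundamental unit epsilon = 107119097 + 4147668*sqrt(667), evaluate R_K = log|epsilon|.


epsilon = 107119097 + 4147668*sqrt(667)
= 2.1424e+08
R = ln(2.1424e+08)
= 19.1826

19.1826


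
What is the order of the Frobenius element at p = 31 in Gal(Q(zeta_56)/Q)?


The Frobenius at p in Gal(Q(zeta_n)/Q) = (Z/nZ)* is the class of p, so its order is ord_56(31), the smallest k >= 1 with 31^k = 1 mod 56.
n = 56 = 2^3 * 7, phi(56) = 24; the order divides phi(n).
Divisors of 24: 1, 2, 3, 4, 6, 8, 12, 24
Repeated squaring mod 56: 31^1 = 31, 31^2 = 9, 31^4 = 25, 31^8 = 9, 31^16 = 25
Test divisors in increasing order:
  k=1: 31^1 = 31 mod 56
  k=2: 31^2 = 9 mod 56
  k=3: 31^3 = 9 * 31 = 55 mod 56
  k=4: 31^4 = 25 mod 56
  k=6: 31^6 = 25 * 9 = 1 mod 56  <- first divisor giving 1
Order = 6

6


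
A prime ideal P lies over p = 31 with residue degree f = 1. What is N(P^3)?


N(P^a) = p^(a*f)
= 31^(3*1)
= 31^3
= 29791

29791


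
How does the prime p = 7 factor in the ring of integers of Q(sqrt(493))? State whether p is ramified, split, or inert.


K = Q(sqrt(493)). Since d mod 4 = 1, disc(K) = 493.
Check p | disc: 493 mod 7 = 3.
p does not divide disc. Compute Legendre symbol (d/p):
3^((7-1)/2) mod 7 = -1
(d/p) = -1, so p is inert: (p) stays prime with e=1, f=2, g=1.
Therefore p is inert.

inert


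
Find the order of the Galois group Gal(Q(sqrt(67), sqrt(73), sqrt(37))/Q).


The 3 square roots of distinct primes are multiplicatively independent over Q,
so [K:Q] = 2^3 and Gal(K/Q) is isomorphic to (Z/2Z)^3.
|Gal| = 2^3 = 8

8


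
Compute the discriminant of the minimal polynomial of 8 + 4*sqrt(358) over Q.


The element 8 + 4*sqrt(358) has minimal polynomial:
x^2 - 16*x - 5664
Discriminant = (-16)^2 - 4*(-5664)
= 256 + 22656
= 22912

22912


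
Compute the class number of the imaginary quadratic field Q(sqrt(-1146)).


K = Q(sqrt(-1146)). d mod 4 = 2, so D = disc(K) = 4d = -4584
h(K) equals the number of primitive reduced positive-definite forms (a, b, c) = a*x^2 + b*x*y + c*y^2 with b^2 - 4ac = D,
where reduced means |b| <= a <= c, with b >= 0 whenever |b| = a or a = c, and primitive means gcd(a, b, c) = 1.
Reduced forces 3a^2 <= |D| = 4584, so 1 <= a <= 39; b must have the parity of D, and c = (b^2 - D)/(4a) must be an integer >= a.
Enumerate a = 1..39, b in [-a, a]:
  a=1: (1, 0, 1146)  [1]
  a=2: (2, 0, 573)  [1]
  a=3: (3, 0, 382)  [1]
  a=4: none
  a=5: (5, -4, 230), (5, 4, 230)  [2]
  a=6: (6, 0, 191)  [1]
  a=7: (7, -6, 165), (7, 6, 165)  [2]
  a=8..9: none
  a=10: (10, -4, 115), (10, 4, 115)  [2]
  a=11: (11, -6, 105), (11, 6, 105)  [2]
  a=12..13: none
  a=14: (14, -8, 83), (14, 8, 83)  [2]
  a=15: (15, -6, 77), (15, 6, 77)  [2]
  a=16..20: none
  a=21: (21, -6, 55), (21, 6, 55)  [2]
  a=22: (22, -16, 55), (22, 16, 55)  [2]
  a=23: (23, -4, 50), (23, 4, 50)  [2]
  a=24: none
  a=25: (25, -4, 46), (25, 4, 46)  [2]
  a=26..29: none
  a=30: (30, -24, 43), (30, 24, 43)  [2]
  a=31: (31, -2, 37), (31, 2, 37)  [2]
  a=32: none
  a=33: (33, -6, 35), (33, 6, 35)  [2]
  a=34: none
  a=35: (35, -34, 41), (35, 34, 41)  [2]
  a=36..39: none
Total reduced forms: 1 + 1 + 1 + 2 + 1 + 2 + 2 + 2 + 2 + 2 + 2 + 2 + 2 + 2 + 2 + 2 + 2 + 2 = 32
h = 32

32


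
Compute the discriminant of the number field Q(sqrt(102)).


For K = Q(sqrt(d)) with d squarefree: disc(K) = d if d = 1 mod 4, and disc(K) = 4d if d = 2 or 3 mod 4.
Here d = 102, and d mod 4 = 2.
d = 2 mod 4, not 1 (O_K = Z[sqrt(d)]), so disc(K) = 4d = 4 * (102) = 408

408


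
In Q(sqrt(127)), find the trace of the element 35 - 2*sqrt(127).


Tr(a + b*sqrt(d)) = (a + b*sqrt(d)) + (a - b*sqrt(d)) = 2a
= 2 * (35)
= 70

70


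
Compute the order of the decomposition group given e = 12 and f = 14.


|D_P| = e * f
= 12 * 14
= 168

168


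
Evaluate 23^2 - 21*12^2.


x^2 - d*y^2
= 23^2 - 21*12^2
= 529 - 3024
= -2495

-2495


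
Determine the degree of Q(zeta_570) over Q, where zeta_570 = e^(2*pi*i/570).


The degree equals Euler's totient phi(570).
570 = 2 * 3 * 5 * 19
phi(570) = 144

144


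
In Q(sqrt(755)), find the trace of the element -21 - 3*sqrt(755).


Tr(a + b*sqrt(d)) = (a + b*sqrt(d)) + (a - b*sqrt(d)) = 2a
= 2 * (-21)
= -42

-42


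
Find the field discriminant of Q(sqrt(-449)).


For K = Q(sqrt(d)) with d squarefree: disc(K) = d if d = 1 mod 4, and disc(K) = 4d if d = 2 or 3 mod 4.
Here d = -449, and d mod 4 = 3.
d = 3 mod 4, not 1 (O_K = Z[sqrt(d)]), so disc(K) = 4d = 4 * (-449) = -1796

-1796


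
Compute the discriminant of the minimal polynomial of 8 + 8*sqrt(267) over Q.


The element 8 + 8*sqrt(267) has minimal polynomial:
x^2 - 16*x - 17024
Discriminant = (-16)^2 - 4*(-17024)
= 256 + 68096
= 68352

68352


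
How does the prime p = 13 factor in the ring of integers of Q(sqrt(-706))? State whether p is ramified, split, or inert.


K = Q(sqrt(-706)). Since d mod 4 = 2, disc(K) = -2824.
Check p | disc: -2824 mod 13 = 10.
p does not divide disc. Compute Legendre symbol (d/p):
9^((13-1)/2) mod 13 = 1
(d/p) = 1, so p splits: (p) = P*P' with e=1, f=1, g=2.
Therefore p is split.

split


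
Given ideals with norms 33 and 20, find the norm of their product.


N(IJ) = N(I) * N(J)
= 33 * 20
= 660

660


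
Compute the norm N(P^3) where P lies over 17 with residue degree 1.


N(P^a) = p^(a*f)
= 17^(3*1)
= 17^3
= 4913

4913


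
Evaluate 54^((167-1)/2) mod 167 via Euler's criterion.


p = 167 is prime and the exponent is (p-1)/2 = 83, so by Euler's criterion 54^83 = (54/167) = +1 or -1 mod 167.
Compute by square-and-multiply:
  83 = 64 + 16 + 2 + 1 (binary 1010011)
  Repeated squaring mod 167: 54^1 = 54, 54^2 = 77, 54^4 = 84, 54^8 = 42, 54^16 = 94, 54^32 = 152, 54^64 = 58
  54^83 = 54^64 * 54^16 * 54^2 * 54^1 = 58 * 94 * 77 * 54 mod 167
    58 * 94 = 5452 = 108 mod 167
    108 * 77 = 8316 = 133 mod 167
    133 * 54 = 7182 = 1 mod 167
  54^83 = 1 mod 167
Result 1: 54 is a quadratic residue mod 167.
54^83 mod 167 = 1

1


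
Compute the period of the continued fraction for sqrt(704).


Run the CF algorithm for sqrt(704).
a_0 = floor(sqrt(704)) = 26; set m_0=0, q_0=1.
Recurrence: m' = q*a - m,  q' = (d - m'^2)/q,  a' = floor((a_0 + m')/q').
  step 1: m=26, q=28, a=1
  step 2: m=2, q=25, a=1
  step 3: m=23, q=7, a=7
  step 4: m=26, q=4, a=13
  step 5: m=26, q=7, a=7
  step 6: m=23, q=25, a=1
  step 7: m=2, q=28, a=1
  step 8: m=26, q=1, a=52
a_8 = 2*a_0 = 52, so the period closes here.
sqrt(704) = [26; 1, 1, 7, 13, 7, 1, 1, 52]
Period length = 8

8


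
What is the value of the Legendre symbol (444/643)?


p = 643 is prime, so compute (444/643) with the reciprocity algorithm (Jacobi-symbol steps: pull out 2s via (2/n), flip via reciprocity, reduce):
  pull out 2: (2/643) = -1  (since 643 mod 8 = 3)
  pull out 2: (2/643) = -1  (since 643 mod 8 = 3)
  reciprocity: (111/643) -> -(643/111)
  reduce: (88/111)
  pull out 2: (2/111) = +1  (since 111 mod 8 = 7)
  pull out 2: (2/111) = +1  (since 111 mod 8 = 7)
  pull out 2: (2/111) = +1  (since 111 mod 8 = 7)
  reciprocity: (11/111) -> -(111/11)
  reduce: (1/11)
  (1/11) = 1
Product of signs = 1
(444/643) = 1

1


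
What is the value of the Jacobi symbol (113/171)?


Compute (113/171) via quadratic reciprocity:
  reciprocity: (113/171) -> +(171/113)
  reduce: (58/113)
  pull out 2: (2/113) = +1  (since 113 mod 8 = 1)
  reciprocity: (29/113) -> +(113/29)
  reduce: (26/29)
  pull out 2: (2/29) = -1  (since 29 mod 8 = 5)
  reciprocity: (13/29) -> +(29/13)
  reduce: (3/13)
  reciprocity: (3/13) -> +(13/3)
  reduce: (1/3)
  (1/3) = 1
Product of signs = -1

-1


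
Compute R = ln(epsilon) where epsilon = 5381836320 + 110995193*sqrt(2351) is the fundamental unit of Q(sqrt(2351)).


epsilon = 5381836320 + 110995193*sqrt(2351)
= 1.0764e+10
R = ln(1.0764e+10)
= 23.0994

23.0994


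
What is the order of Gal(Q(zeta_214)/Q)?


|Gal(Q(zeta_214)/Q)| = phi(214)
= 106

106


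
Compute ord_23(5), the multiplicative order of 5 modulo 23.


We want ord_23(5), the smallest k >= 1 with 5^k = 1 mod 23.
n = 23 = 23, phi(23) = 22; the order divides phi(n).
Divisors of 22: 1, 2, 11, 22
Repeated squaring mod 23: 5^1 = 5, 5^2 = 2, 5^4 = 4, 5^8 = 16, 5^16 = 3
Test divisors in increasing order:
  k=1: 5^1 = 5 mod 23
  k=2: 5^2 = 2 mod 23
  k=11: 5^11 = 16 * 2 * 5 = 22 mod 23
  k=22: 5^22 = 3 * 4 * 2 = 1 mod 23  <- first divisor giving 1
Order = 22

22


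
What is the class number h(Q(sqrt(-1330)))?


K = Q(sqrt(-1330)). d mod 4 = 2, so D = disc(K) = 4d = -5320
h(K) equals the number of primitive reduced positive-definite forms (a, b, c) = a*x^2 + b*x*y + c*y^2 with b^2 - 4ac = D,
where reduced means |b| <= a <= c, with b >= 0 whenever |b| = a or a = c, and primitive means gcd(a, b, c) = 1.
Reduced forces 3a^2 <= |D| = 5320, so 1 <= a <= 42; b must have the parity of D, and c = (b^2 - D)/(4a) must be an integer >= a.
Enumerate a = 1..42, b in [-a, a]:
  a=1: (1, 0, 1330)  [1]
  a=2: (2, 0, 665)  [1]
  a=3..4: none
  a=5: (5, 0, 266)  [1]
  a=6: none
  a=7: (7, 0, 190)  [1]
  a=8..9: none
  a=10: (10, 0, 133)  [1]
  a=11: (11, -2, 121), (11, 2, 121)  [2]
  a=12: none
  a=13: (13, -6, 103), (13, 6, 103)  [2]
  a=14: (14, 0, 95)  [1]
  a=15..16: none
  a=17: (17, -16, 82), (17, 16, 82)  [2]
  a=18: none
  a=19: (19, 0, 70)  [1]
  a=20..21: none
  a=22: (22, -20, 65), (22, 20, 65)  [2]
  a=23: (23, -4, 58), (23, 4, 58)  [2]
  a=24..25: none
  a=26: (26, -20, 55), (26, 20, 55)  [2]
  a=27..28: none
  a=29: (29, -4, 46), (29, 4, 46)  [2]
  a=30..33: none
  a=34: (34, -16, 41), (34, 16, 41)  [2]
  a=35: (35, 0, 38)  [1]
  a=36..42: none
Total reduced forms: 1 + 1 + 1 + 1 + 1 + 2 + 2 + 1 + 2 + 1 + 2 + 2 + 2 + 2 + 2 + 1 = 24
h = 24

24


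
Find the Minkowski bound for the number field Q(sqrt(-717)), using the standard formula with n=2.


d = -717, d mod 4 = 3, so disc(K) = 4d = -2868; |disc(K)| = 2868
Imaginary quadratic field, so n = 2, s = r2 = 1, r1 = 0
M = (n!/n^n) * (4/pi)^s * sqrt(|disc(K)|) = (2!/2^2) * (4/pi)^1 * sqrt(2868)
= 0.5 * 1.273240 * 53.553711
= 34.0934

34.0934


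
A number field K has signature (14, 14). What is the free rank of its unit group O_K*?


By Dirichlet's unit theorem:
rank = r1 + r2 - 1
= 14 + 14 - 1
= 27

27


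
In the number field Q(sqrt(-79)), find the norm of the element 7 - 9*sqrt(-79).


N(a + b*sqrt(d)) = a^2 - d*b^2
= (7)^2 - (-79)*(-9)^2
= 49 + 6399
= 6448

6448


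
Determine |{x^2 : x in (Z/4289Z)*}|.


For prime p, the number of non-zero quadratic residues is (p-1)/2.
= (4289-1)/2
= 2144

2144


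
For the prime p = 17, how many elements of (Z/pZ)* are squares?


For prime p, the number of non-zero quadratic residues is (p-1)/2.
= (17-1)/2
= 8

8


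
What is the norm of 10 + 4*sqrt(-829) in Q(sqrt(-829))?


N(a + b*sqrt(d)) = a^2 - d*b^2
= (10)^2 - (-829)*(4)^2
= 100 + 13264
= 13364

13364


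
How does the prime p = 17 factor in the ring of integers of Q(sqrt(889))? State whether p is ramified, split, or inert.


K = Q(sqrt(889)). Since d mod 4 = 1, disc(K) = 889.
Check p | disc: 889 mod 17 = 5.
p does not divide disc. Compute Legendre symbol (d/p):
5^((17-1)/2) mod 17 = -1
(d/p) = -1, so p is inert: (p) stays prime with e=1, f=2, g=1.
Therefore p is inert.

inert


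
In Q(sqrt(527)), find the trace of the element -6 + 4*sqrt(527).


Tr(a + b*sqrt(d)) = (a + b*sqrt(d)) + (a - b*sqrt(d)) = 2a
= 2 * (-6)
= -12

-12


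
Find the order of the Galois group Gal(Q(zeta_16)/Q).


|Gal(Q(zeta_16)/Q)| = phi(16)
= 8

8


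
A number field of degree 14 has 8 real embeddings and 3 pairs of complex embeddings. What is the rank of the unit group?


By Dirichlet's unit theorem:
rank = r1 + r2 - 1
= 8 + 3 - 1
= 10

10


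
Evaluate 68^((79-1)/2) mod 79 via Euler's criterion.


p = 79 is prime and the exponent is (p-1)/2 = 39, so by Euler's criterion 68^39 = (68/79) = +1 or -1 mod 79.
Compute by square-and-multiply:
  39 = 32 + 4 + 2 + 1 (binary 100111)
  Repeated squaring mod 79: 68^1 = 68, 68^2 = 42, 68^4 = 26, 68^8 = 44, 68^16 = 40, 68^32 = 20
  68^39 = 68^32 * 68^4 * 68^2 * 68^1 = 20 * 26 * 42 * 68 mod 79
    20 * 26 = 520 = 46 mod 79
    46 * 42 = 1932 = 36 mod 79
    36 * 68 = 2448 = 78 mod 79
  68^39 = 78 mod 79
Result 78 = p - 1 = -1 mod 79: 68 is a quadratic non-residue mod 79. As a residue in [0, p-1] the value is 78.
68^39 mod 79 = 78

78


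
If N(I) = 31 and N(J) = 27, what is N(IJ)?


N(IJ) = N(I) * N(J)
= 31 * 27
= 837

837


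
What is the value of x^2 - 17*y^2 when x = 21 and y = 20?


x^2 - d*y^2
= 21^2 - 17*20^2
= 441 - 6800
= -6359

-6359


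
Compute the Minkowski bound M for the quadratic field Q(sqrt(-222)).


d = -222, d mod 4 = 2, so disc(K) = 4d = -888; |disc(K)| = 888
Imaginary quadratic field, so n = 2, s = r2 = 1, r1 = 0
M = (n!/n^n) * (4/pi)^s * sqrt(|disc(K)|) = (2!/2^2) * (4/pi)^1 * sqrt(888)
= 0.5 * 1.273240 * 29.799329
= 18.9708

18.9708


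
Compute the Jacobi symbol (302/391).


Compute (302/391) via quadratic reciprocity:
  pull out 2: (2/391) = +1  (since 391 mod 8 = 7)
  reciprocity: (151/391) -> -(391/151)
  reduce: (89/151)
  reciprocity: (89/151) -> +(151/89)
  reduce: (62/89)
  pull out 2: (2/89) = +1  (since 89 mod 8 = 1)
  reciprocity: (31/89) -> +(89/31)
  reduce: (27/31)
  reciprocity: (27/31) -> -(31/27)
  reduce: (4/27)
  pull out 2: (2/27) = -1  (since 27 mod 8 = 3)
  pull out 2: (2/27) = -1  (since 27 mod 8 = 3)
  (1/27) = 1
Product of signs = 1

1


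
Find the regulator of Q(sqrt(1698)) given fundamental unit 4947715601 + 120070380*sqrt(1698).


epsilon = 4947715601 + 120070380*sqrt(1698)
= 9.8954e+09
R = ln(9.8954e+09)
= 23.0153

23.0153


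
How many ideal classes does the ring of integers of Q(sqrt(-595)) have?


K = Q(sqrt(-595)). d mod 4 = 1, so D = disc(K) = d = -595
h(K) equals the number of primitive reduced positive-definite forms (a, b, c) = a*x^2 + b*x*y + c*y^2 with b^2 - 4ac = D,
where reduced means |b| <= a <= c, with b >= 0 whenever |b| = a or a = c, and primitive means gcd(a, b, c) = 1.
Reduced forces 3a^2 <= |D| = 595, so 1 <= a <= 14; b must have the parity of D, and c = (b^2 - D)/(4a) must be an integer >= a.
Enumerate a = 1..14, b in [-a, a]:
  a=1: (1, 1, 149)  [1]
  a=2..4: none
  a=5: (5, 5, 31)  [1]
  a=6: none
  a=7: (7, 7, 23)  [1]
  a=8..12: none
  a=13: (13, 9, 13)  [1]
  a=14: none
Total reduced forms: 1 + 1 + 1 + 1 = 4
h = 4

4


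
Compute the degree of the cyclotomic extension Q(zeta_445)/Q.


The degree equals Euler's totient phi(445).
445 = 5 * 89
phi(445) = 352

352


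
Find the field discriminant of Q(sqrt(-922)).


For K = Q(sqrt(d)) with d squarefree: disc(K) = d if d = 1 mod 4, and disc(K) = 4d if d = 2 or 3 mod 4.
Here d = -922, and d mod 4 = 2.
d = 2 mod 4, not 1 (O_K = Z[sqrt(d)]), so disc(K) = 4d = 4 * (-922) = -3688

-3688


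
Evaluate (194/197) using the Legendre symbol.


p = 197 is prime, so compute (194/197) with the reciprocity algorithm (Jacobi-symbol steps: pull out 2s via (2/n), flip via reciprocity, reduce):
  pull out 2: (2/197) = -1  (since 197 mod 8 = 5)
  reciprocity: (97/197) -> +(197/97)
  reduce: (3/97)
  reciprocity: (3/97) -> +(97/3)
  reduce: (1/3)
  (1/3) = 1
Product of signs = -1
(194/197) = -1

-1
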